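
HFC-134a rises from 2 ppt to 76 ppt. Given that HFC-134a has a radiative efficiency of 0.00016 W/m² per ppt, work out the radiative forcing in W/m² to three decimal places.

HFC-134a: ΔF = 0.00016 × (76 − 2) = 0.00016 × 74 = 0.0118 W/m².

ΔF = 0.012 W/m²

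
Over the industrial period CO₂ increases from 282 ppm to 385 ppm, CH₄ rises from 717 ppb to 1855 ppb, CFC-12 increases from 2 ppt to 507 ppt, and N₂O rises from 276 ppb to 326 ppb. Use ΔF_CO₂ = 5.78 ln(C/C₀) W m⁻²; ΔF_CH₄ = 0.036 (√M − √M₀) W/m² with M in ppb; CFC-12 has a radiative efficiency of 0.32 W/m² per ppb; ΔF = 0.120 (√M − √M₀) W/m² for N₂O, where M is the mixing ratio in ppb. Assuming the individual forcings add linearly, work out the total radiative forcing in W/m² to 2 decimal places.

ΔF = 2.72 W/m²

CO₂: 5.78 × ln(385/282) = 5.78 × ln(1.36525) = 5.78 × 0.31134 = 1.7995 W/m².
CH₄: 0.036 × (√1855 − √717) = 0.036 × (43.0697 − 26.7769) = 0.036 × 16.2928 = 0.5865 W/m².
CFC-12: Δ = 507 − 2 = 505 ppt = 0.505 ppb; ΔF = 0.32 × 0.505 = 0.1616 W/m².
N₂O: 0.120 × (√326 − √276) = 0.120 × (18.0555 − 16.6132) = 0.120 × 1.4423 = 0.1731 W/m².
Total ΔF = 1.7995 + 0.5865 + 0.1616 + 0.1731 = 2.7207 W/m².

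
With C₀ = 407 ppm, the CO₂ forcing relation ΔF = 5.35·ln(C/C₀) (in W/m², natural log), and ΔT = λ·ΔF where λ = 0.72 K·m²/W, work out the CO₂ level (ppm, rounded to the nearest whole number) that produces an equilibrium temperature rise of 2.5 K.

C ≈ 779 ppm

Required forcing: ΔF = ΔT/λ = 2.5/0.72 = 3.4722 W/m².
Then ln(C/407) = ΔF/5.35 = 3.4722/5.35 = 0.64901.
So C = 407 × e^0.64901 = 407 × 1.91365 = 778.86 ppm.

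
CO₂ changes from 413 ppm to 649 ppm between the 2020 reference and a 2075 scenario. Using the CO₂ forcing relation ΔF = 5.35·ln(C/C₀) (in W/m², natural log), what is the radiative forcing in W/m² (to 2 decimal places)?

ΔF = 2.42 W/m²

CO₂: 5.35 × ln(649/413) = 5.35 × ln(1.57143) = 5.35 × 0.45199 = 2.4181 W/m².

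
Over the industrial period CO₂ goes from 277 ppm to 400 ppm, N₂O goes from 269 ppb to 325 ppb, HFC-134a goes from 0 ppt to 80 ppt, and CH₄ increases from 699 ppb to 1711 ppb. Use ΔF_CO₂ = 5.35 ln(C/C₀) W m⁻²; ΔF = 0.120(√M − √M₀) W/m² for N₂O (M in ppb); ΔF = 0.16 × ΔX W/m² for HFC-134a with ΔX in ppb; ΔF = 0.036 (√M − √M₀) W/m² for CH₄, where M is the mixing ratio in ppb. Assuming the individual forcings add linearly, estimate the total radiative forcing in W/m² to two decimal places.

ΔF = 2.71 W/m²

CO₂: 5.35 × ln(400/277) = 5.35 × ln(1.44404) = 5.35 × 0.36744 = 1.9658 W/m².
N₂O: 0.120 × (√325 − √269) = 0.120 × (18.0278 − 16.4012) = 0.120 × 1.6266 = 0.1952 W/m².
HFC-134a: Δ = 80 − 0 = 80 ppt = 0.080 ppb; ΔF = 0.16 × 0.080 = 0.0128 W/m².
CH₄: 0.036 × (√1711 − √699) = 0.036 × (41.3642 − 26.4386) = 0.036 × 14.9256 = 0.5373 W/m².
Total ΔF = 1.9658 + 0.1952 + 0.0128 + 0.5373 = 2.7111 W/m².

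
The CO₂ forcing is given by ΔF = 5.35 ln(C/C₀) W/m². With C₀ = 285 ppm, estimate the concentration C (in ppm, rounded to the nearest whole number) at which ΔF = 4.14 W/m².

C ≈ 618 ppm

Set 5.35 ln(C/285) = 4.14, so ln(C/285) = 4.14/5.35 = 0.77383.
Then C/285 = e^0.77383 = 2.16805, giving C = 285 × 2.16805 = 617.89 ppm.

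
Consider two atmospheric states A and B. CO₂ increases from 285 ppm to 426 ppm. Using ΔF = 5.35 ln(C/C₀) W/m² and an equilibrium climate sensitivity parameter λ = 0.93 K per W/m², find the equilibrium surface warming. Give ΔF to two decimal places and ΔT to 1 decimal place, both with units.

ΔF = 2.15 W/m²; ΔT = 2.0 K

CO₂: 5.35 × ln(426/285) = 5.35 × ln(1.49474) = 5.35 × 0.40195 = 2.1504 W/m².
ΔT = λ ΔF = 0.93 × 2.15 = 1.9995 K.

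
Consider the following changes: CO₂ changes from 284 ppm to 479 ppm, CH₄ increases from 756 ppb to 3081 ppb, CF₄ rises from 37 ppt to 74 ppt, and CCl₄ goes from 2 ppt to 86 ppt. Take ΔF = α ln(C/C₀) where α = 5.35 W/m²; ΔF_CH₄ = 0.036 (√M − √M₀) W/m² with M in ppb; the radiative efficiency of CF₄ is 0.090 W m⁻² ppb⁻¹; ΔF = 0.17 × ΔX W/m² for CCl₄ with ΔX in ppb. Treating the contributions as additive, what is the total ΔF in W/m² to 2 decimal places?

ΔF = 3.82 W/m²

CO₂: 5.35 × ln(479/284) = 5.35 × ln(1.68662) = 5.35 × 0.52273 = 2.7966 W/m².
CH₄: 0.036 × (√3081 − √756) = 0.036 × (55.5068 − 27.4955) = 0.036 × 28.0113 = 1.0084 W/m².
CF₄: Δ = 74 − 37 = 37 ppt = 0.037 ppb; ΔF = 0.090 × 0.037 = 0.0033 W/m².
CCl₄: Δ = 86 − 2 = 84 ppt = 0.084 ppb; ΔF = 0.17 × 0.084 = 0.0143 W/m².
Total ΔF = 2.7966 + 1.0084 + 0.0033 + 0.0143 = 3.8226 W/m².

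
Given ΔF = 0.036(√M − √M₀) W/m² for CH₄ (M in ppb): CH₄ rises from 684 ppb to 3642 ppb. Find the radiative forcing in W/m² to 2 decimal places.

CH₄: 0.036 × (√3642 − √684) = 0.036 × (60.3490 − 26.1534) = 0.036 × 34.1956 = 1.2310 W/m².

ΔF = 1.23 W/m²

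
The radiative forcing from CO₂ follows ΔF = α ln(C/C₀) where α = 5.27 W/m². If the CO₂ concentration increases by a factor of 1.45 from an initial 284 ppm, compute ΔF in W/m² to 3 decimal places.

ΔF = 1.958 W/m²

ΔF = 5.27 × ln(1.45) = 5.27 × 0.37156 = 1.9581 W/m².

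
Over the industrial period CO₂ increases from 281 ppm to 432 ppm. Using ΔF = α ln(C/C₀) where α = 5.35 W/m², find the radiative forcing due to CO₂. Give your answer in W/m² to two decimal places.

ΔF = 2.30 W/m²

CO₂: 5.35 × ln(432/281) = 5.35 × ln(1.53737) = 5.35 × 0.43007 = 2.3009 W/m².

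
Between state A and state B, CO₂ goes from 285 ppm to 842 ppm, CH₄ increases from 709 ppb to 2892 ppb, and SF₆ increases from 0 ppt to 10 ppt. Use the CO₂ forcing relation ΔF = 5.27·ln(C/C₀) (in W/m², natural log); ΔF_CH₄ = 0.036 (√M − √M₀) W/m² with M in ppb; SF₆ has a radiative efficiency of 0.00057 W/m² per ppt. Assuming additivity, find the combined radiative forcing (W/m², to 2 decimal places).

CO₂: 5.27 × ln(842/285) = 5.27 × ln(2.95439) = 5.27 × 1.08329 = 5.7089 W/m².
CH₄: 0.036 × (√2892 − √709) = 0.036 × (53.7773 − 26.6271) = 0.036 × 27.1502 = 0.9774 W/m².
SF₆: ΔF = 0.00057 × (10 − 0) = 0.00057 × 10 = 0.0057 W/m².
Total ΔF = 5.7089 + 0.9774 + 0.0057 = 6.6920 W/m².

ΔF = 6.69 W/m²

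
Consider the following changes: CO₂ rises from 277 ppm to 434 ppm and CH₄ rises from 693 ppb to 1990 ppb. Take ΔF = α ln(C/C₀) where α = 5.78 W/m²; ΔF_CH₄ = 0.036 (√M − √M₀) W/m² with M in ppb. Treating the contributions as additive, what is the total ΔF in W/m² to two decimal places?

CO₂: 5.78 × ln(434/277) = 5.78 × ln(1.56679) = 5.78 × 0.44903 = 2.5954 W/m².
CH₄: 0.036 × (√1990 − √693) = 0.036 × (44.6094 − 26.3249) = 0.036 × 18.2845 = 0.6582 W/m².
Total ΔF = 2.5954 + 0.6582 = 3.2536 W/m².

ΔF = 3.25 W/m²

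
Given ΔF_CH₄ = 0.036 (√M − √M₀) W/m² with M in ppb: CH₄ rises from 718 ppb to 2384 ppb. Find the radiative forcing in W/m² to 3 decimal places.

CH₄: 0.036 × (√2384 − √718) = 0.036 × (48.8262 − 26.7955) = 0.036 × 22.0307 = 0.7931 W/m².

ΔF = 0.793 W/m²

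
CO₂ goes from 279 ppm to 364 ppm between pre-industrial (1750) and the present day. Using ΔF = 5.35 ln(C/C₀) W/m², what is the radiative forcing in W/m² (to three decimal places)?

CO₂: 5.35 × ln(364/279) = 5.35 × ln(1.30466) = 5.35 × 0.26594 = 1.4228 W/m².

ΔF = 1.423 W/m²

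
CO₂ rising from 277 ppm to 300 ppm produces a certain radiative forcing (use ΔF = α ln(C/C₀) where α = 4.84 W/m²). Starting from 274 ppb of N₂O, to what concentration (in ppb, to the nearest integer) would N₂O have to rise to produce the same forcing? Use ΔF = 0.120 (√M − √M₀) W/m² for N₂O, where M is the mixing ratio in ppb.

M ≈ 391 ppb

CO₂ forcing: 4.84 × ln(300/277) = 4.84 × 0.079765 = 0.38606 W/m².
Set 0.120(√M − √274) = 0.38606: √M = 0.38606/0.120 + √274 = 3.2172 + 16.5529 = 19.7701.
M = (19.7701)² = 390.86 ppb.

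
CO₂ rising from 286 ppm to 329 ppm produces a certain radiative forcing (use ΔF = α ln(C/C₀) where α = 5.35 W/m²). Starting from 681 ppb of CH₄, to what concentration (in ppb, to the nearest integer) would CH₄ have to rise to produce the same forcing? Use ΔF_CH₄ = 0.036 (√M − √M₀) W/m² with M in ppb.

M ≈ 2201 ppb

CO₂ forcing: 5.35 × ln(329/286) = 5.35 × 0.140066 = 0.74935 W/m².
Set 0.036(√M − √681) = 0.74935: √M = 0.74935/0.036 + √681 = 20.8153 + 26.0960 = 46.9113.
M = (46.9113)² = 2200.67 ppb.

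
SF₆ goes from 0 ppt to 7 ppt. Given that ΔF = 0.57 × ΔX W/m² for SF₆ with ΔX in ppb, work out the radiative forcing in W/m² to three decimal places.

ΔF = 0.004 W/m²

SF₆: Δ = 7 − 0 = 7 ppt = 0.007 ppb; ΔF = 0.57 × 0.007 = 0.0040 W/m².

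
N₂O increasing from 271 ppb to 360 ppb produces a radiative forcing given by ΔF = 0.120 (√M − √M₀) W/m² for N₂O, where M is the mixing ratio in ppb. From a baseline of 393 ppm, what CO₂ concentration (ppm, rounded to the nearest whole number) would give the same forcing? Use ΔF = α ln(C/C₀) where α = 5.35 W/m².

N₂O forcing: 0.120 × (√360 − √271) = 0.120 × (18.9737 − 16.4621) = 0.120 × 2.5116 = 0.30139 W/m².
Set 5.35 ln(C/393) = 0.30139: ln(C/393) = 0.30139/5.35 = 0.05633, so C = 393 × e^0.05633 = 393 × 1.05795 = 415.77 ppm.

C ≈ 416 ppm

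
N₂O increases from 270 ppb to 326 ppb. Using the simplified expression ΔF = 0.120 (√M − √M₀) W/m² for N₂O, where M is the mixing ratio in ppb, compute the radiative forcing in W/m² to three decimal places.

ΔF = 0.195 W/m²

N₂O: 0.120 × (√326 − √270) = 0.120 × (18.0555 − 16.4317) = 0.120 × 1.6238 = 0.1949 W/m².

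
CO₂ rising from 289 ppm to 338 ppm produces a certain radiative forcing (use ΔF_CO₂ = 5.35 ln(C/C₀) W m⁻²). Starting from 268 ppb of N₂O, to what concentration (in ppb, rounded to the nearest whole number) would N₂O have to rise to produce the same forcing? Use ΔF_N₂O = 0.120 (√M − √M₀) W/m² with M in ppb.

M ≈ 545 ppb

CO₂ forcing: 5.35 × ln(338/289) = 5.35 × 0.156619 = 0.83791 W/m².
Set 0.120(√M − √268) = 0.83791: √M = 0.83791/0.120 + √268 = 6.9826 + 16.3707 = 23.3533.
M = (23.3533)² = 545.38 ppb.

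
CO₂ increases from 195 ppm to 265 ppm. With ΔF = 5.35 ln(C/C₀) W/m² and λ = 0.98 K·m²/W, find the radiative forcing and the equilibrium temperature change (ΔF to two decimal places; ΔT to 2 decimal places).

ΔF = 1.64 W/m²; ΔT = 1.61 K

CO₂: 5.35 × ln(265/195) = 5.35 × ln(1.35897) = 5.35 × 0.30673 = 1.6410 W/m².
ΔT = λ ΔF = 0.98 × 1.64 = 1.6072 K.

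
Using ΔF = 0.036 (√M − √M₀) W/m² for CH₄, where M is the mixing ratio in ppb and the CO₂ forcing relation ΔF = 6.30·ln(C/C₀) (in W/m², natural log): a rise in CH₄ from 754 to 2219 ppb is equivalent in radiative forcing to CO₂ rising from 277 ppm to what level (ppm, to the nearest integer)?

C ≈ 310 ppm

CH₄ forcing: 0.036 × (√2219 − √754) = 0.036 × (47.1063 − 27.4591) = 0.036 × 19.6472 = 0.70730 W/m².
Set 6.30 ln(C/277) = 0.70730: ln(C/277) = 0.70730/6.30 = 0.11227, so C = 277 × e^0.11227 = 277 × 1.11881 = 309.91 ppm.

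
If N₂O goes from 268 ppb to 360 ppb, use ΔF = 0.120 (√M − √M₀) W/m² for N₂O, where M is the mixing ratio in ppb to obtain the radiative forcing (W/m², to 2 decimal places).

N₂O: 0.120 × (√360 − √268) = 0.120 × (18.9737 − 16.3707) = 0.120 × 2.6030 = 0.3124 W/m².

ΔF = 0.31 W/m²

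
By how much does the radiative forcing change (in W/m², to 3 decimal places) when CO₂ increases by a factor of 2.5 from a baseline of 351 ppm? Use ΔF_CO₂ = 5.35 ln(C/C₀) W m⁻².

ΔF = 5.35 × ln(2.5) = 5.35 × 0.91629 = 4.9022 W/m².

ΔF = 4.902 W/m²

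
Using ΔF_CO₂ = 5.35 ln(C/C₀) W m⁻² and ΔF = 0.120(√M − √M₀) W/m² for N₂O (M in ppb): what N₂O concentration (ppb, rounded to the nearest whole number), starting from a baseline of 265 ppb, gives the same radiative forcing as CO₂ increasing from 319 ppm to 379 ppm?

CO₂ forcing: 5.35 × ln(379/319) = 5.35 × 0.172345 = 0.92205 W/m².
Set 0.120(√M − √265) = 0.92205: √M = 0.92205/0.120 + √265 = 7.6838 + 16.2788 = 23.9626.
M = (23.9626)² = 574.21 ppb.

M ≈ 574 ppb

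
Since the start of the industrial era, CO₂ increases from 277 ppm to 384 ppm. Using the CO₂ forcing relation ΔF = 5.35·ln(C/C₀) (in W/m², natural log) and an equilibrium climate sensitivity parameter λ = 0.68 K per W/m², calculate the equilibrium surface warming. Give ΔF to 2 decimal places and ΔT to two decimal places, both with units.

CO₂: 5.35 × ln(384/277) = 5.35 × ln(1.38628) = 5.35 × 0.32662 = 1.7474 W/m².
ΔT = λ ΔF = 0.68 × 1.75 = 1.1900 K.

ΔF = 1.75 W/m²; ΔT = 1.19 K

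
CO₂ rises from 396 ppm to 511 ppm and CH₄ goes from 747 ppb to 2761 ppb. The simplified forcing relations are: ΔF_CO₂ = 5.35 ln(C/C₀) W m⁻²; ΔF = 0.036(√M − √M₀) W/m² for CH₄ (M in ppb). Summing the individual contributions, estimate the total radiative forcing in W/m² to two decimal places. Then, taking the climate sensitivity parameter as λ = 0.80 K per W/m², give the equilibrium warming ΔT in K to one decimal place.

CO₂: 5.35 × ln(511/396) = 5.35 × ln(1.29040) = 5.35 × 0.25495 = 1.3640 W/m².
CH₄: 0.036 × (√2761 − √747) = 0.036 × (52.5452 − 27.3313) = 0.036 × 25.2139 = 0.9077 W/m².
Total ΔF = 1.3640 + 0.9077 = 2.2717 W/m².
ΔT = λ ΔF = 0.80 × 2.27 = 1.8160 K.

ΔF = 2.27 W/m²; ΔT = 1.8 K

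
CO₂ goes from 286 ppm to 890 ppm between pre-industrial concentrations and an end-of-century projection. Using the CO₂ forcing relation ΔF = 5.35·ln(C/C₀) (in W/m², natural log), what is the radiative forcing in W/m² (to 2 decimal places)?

CO₂: 5.35 × ln(890/286) = 5.35 × ln(3.11189) = 5.35 × 1.13523 = 6.0735 W/m².

ΔF = 6.07 W/m²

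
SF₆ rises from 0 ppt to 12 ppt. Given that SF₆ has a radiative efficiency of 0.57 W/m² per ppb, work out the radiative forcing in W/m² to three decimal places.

SF₆: Δ = 12 − 0 = 12 ppt = 0.012 ppb; ΔF = 0.57 × 0.012 = 0.0068 W/m².

ΔF = 0.007 W/m²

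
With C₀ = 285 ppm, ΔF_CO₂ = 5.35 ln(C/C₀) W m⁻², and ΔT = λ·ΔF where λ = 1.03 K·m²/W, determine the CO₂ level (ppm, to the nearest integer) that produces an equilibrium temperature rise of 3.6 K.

Required forcing: ΔF = ΔT/λ = 3.6/1.03 = 3.4951 W/m².
Then ln(C/285) = ΔF/5.35 = 3.4951/5.35 = 0.65329.
So C = 285 × e^0.65329 = 285 × 1.92185 = 547.73 ppm.

C ≈ 548 ppm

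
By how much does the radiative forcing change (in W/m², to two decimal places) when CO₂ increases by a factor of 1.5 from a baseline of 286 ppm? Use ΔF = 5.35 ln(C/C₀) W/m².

ΔF = 5.35 × ln(1.5) = 5.35 × 0.40547 = 2.1693 W/m².

ΔF = 2.17 W/m²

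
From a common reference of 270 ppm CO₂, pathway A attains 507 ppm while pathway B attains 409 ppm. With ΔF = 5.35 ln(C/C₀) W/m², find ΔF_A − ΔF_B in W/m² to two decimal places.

ΔF_A − ΔF_B = 1.15 W/m²

ΔF_A = 5.35 ln(507/270) = 5.35 × 0.63009 = 3.3710 W/m².
ΔF_B = 5.35 ln(409/270) = 5.35 × 0.41529 = 2.2218 W/m².
Difference: 3.3710 − 2.2218 = 1.1492 W/m².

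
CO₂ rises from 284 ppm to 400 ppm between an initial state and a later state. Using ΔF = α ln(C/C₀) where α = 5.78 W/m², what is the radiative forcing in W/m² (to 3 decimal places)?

ΔF = 1.980 W/m²

CO₂ absorption bands are partially saturated, so forcing scales with the logarithm of the concentration ratio.
CO₂: 5.78 × ln(400/284) = 5.78 × ln(1.40845) = 5.78 × 0.34249 = 1.9796 W/m².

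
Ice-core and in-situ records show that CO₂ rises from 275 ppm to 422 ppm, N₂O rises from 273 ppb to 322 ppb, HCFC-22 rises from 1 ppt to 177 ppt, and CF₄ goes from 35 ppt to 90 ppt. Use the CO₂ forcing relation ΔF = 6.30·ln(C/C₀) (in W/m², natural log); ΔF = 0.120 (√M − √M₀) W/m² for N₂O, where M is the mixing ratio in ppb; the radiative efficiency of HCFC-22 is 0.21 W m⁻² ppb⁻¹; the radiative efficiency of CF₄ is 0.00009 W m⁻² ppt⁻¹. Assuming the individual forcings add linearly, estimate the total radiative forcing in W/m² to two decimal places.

CO₂: 6.30 × ln(422/275) = 6.30 × ln(1.53455) = 6.30 × 0.42824 = 2.6979 W/m².
N₂O: 0.120 × (√322 − √273) = 0.120 × (17.9444 − 16.5227) = 0.120 × 1.4217 = 0.1706 W/m².
HCFC-22: Δ = 177 − 1 = 176 ppt = 0.176 ppb; ΔF = 0.21 × 0.176 = 0.0370 W/m².
CF₄: ΔF = 0.00009 × (90 − 35) = 0.00009 × 55 = 0.0050 W/m².
Total ΔF = 2.6979 + 0.1706 + 0.0370 + 0.0050 = 2.9105 W/m².

ΔF = 2.91 W/m²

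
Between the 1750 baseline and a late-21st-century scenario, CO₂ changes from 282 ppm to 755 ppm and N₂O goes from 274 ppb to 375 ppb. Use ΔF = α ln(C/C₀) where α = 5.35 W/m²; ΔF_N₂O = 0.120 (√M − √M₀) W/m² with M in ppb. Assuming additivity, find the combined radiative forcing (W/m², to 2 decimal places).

ΔF = 5.61 W/m²

CO₂: 5.35 × ln(755/282) = 5.35 × ln(2.67730) = 5.35 × 0.98481 = 5.2687 W/m².
N₂O: 0.120 × (√375 − √274) = 0.120 × (19.3649 − 16.5529) = 0.120 × 2.8120 = 0.3374 W/m².
Total ΔF = 5.2687 + 0.3374 = 5.6061 W/m².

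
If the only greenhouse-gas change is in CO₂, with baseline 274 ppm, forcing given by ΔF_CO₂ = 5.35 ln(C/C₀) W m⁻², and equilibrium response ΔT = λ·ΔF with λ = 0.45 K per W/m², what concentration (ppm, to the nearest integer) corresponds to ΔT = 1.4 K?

Required forcing: ΔF = ΔT/λ = 1.4/0.45 = 3.1111 W/m².
Then ln(C/274) = ΔF/5.35 = 3.1111/5.35 = 0.58151.
So C = 274 × e^0.58151 = 274 × 1.78874 = 490.11 ppm.

C ≈ 490 ppm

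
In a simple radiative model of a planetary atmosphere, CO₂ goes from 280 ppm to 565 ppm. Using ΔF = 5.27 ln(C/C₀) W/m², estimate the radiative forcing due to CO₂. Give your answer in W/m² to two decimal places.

ΔF = 3.70 W/m²

CO₂ absorption bands are partially saturated, so forcing scales with the logarithm of the concentration ratio.
CO₂: 5.27 × ln(565/280) = 5.27 × ln(2.01786) = 5.27 × 0.70204 = 3.6998 W/m².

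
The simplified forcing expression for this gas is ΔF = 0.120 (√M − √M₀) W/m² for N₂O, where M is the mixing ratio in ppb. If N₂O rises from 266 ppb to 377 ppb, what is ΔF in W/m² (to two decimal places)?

ΔF = 0.37 W/m²

N₂O: 0.120 × (√377 − √266) = 0.120 × (19.4165 − 16.3095) = 0.120 × 3.1070 = 0.3728 W/m².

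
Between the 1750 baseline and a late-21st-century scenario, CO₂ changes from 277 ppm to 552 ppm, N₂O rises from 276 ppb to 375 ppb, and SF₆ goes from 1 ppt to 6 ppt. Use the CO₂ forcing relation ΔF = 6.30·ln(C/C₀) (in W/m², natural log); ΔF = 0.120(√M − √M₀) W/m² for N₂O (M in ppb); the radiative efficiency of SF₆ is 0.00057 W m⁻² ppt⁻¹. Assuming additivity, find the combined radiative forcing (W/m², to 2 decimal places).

CO₂: 6.30 × ln(552/277) = 6.30 × ln(1.99278) = 6.30 × 0.68953 = 4.3440 W/m².
N₂O: 0.120 × (√375 − √276) = 0.120 × (19.3649 − 16.6132) = 0.120 × 2.7517 = 0.3302 W/m².
SF₆: ΔF = 0.00057 × (6 − 1) = 0.00057 × 5 = 0.0029 W/m².
Total ΔF = 4.3440 + 0.3302 + 0.0029 = 4.6771 W/m².

ΔF = 4.68 W/m²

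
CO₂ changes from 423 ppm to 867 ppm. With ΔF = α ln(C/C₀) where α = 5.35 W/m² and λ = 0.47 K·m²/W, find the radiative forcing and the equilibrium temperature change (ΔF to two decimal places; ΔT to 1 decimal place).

ΔF = 3.84 W/m²; ΔT = 1.8 K

CO₂: 5.35 × ln(867/423) = 5.35 × ln(2.04965) = 5.35 × 0.71767 = 3.8395 W/m².
ΔT = λ ΔF = 0.47 × 3.84 = 1.8048 K.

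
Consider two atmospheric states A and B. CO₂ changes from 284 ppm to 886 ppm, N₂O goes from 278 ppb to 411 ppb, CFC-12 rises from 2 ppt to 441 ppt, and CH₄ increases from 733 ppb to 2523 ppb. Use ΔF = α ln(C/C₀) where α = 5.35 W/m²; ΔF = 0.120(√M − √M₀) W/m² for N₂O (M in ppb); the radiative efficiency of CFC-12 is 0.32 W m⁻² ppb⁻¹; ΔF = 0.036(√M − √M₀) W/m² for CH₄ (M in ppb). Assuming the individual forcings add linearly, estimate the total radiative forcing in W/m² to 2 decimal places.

ΔF = 7.49 W/m²

CO₂: 5.35 × ln(886/284) = 5.35 × ln(3.11972) = 5.35 × 1.13774 = 6.0869 W/m².
N₂O: 0.120 × (√411 − √278) = 0.120 × (20.2731 − 16.6733) = 0.120 × 3.5998 = 0.4320 W/m².
CFC-12: Δ = 441 − 2 = 439 ppt = 0.439 ppb; ΔF = 0.32 × 0.439 = 0.1405 W/m².
CH₄: 0.036 × (√2523 − √733) = 0.036 × (50.2295 − 27.0740) = 0.036 × 23.1555 = 0.8336 W/m².
Total ΔF = 6.0869 + 0.4320 + 0.1405 + 0.8336 = 7.4930 W/m².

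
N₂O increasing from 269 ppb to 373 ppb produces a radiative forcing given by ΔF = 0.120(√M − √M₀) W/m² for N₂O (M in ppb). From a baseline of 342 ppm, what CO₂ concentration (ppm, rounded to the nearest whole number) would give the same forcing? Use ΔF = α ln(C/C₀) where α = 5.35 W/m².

C ≈ 365 ppm

N₂O forcing: 0.120 × (√373 − √269) = 0.120 × (19.3132 − 16.4012) = 0.120 × 2.9120 = 0.34944 W/m².
Set 5.35 ln(C/342) = 0.34944: ln(C/342) = 0.34944/5.35 = 0.06532, so C = 342 × e^0.06532 = 342 × 1.06750 = 365.09 ppm.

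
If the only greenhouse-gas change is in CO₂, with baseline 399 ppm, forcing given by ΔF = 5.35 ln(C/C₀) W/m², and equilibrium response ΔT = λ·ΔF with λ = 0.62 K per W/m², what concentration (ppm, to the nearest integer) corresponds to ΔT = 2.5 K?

Required forcing: ΔF = ΔT/λ = 2.5/0.62 = 4.0323 W/m².
Then ln(C/399) = ΔF/5.35 = 4.0323/5.35 = 0.75370.
So C = 399 × e^0.75370 = 399 × 2.12485 = 847.82 ppm.

C ≈ 848 ppm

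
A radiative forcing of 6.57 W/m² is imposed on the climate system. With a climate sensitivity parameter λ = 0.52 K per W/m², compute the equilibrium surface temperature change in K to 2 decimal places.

ΔT = 3.42 K

ΔT = λ ΔF = 0.52 × 6.57 = 3.4164 K.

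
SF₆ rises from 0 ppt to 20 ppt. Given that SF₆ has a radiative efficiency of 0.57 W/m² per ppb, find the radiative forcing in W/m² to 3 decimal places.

SF₆: Δ = 20 − 0 = 20 ppt = 0.020 ppb; ΔF = 0.57 × 0.020 = 0.0114 W/m².

ΔF = 0.011 W/m²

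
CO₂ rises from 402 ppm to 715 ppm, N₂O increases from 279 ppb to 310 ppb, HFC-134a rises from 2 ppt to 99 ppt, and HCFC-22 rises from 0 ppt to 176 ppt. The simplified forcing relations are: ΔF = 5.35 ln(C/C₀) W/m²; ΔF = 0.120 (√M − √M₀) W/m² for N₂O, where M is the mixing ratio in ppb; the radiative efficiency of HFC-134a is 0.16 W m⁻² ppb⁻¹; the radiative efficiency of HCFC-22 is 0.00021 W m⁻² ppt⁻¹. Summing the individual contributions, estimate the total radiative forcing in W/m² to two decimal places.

ΔF = 3.24 W/m²

CO₂: 5.35 × ln(715/402) = 5.35 × ln(1.77861) = 5.35 × 0.57583 = 3.0807 W/m².
N₂O: 0.120 × (√310 − √279) = 0.120 × (17.6068 − 16.7033) = 0.120 × 0.9035 = 0.1084 W/m².
HFC-134a: Δ = 99 − 2 = 97 ppt = 0.097 ppb; ΔF = 0.16 × 0.097 = 0.0155 W/m².
HCFC-22: ΔF = 0.00021 × (176 − 0) = 0.00021 × 176 = 0.0370 W/m².
Total ΔF = 3.0807 + 0.1084 + 0.0155 + 0.0370 = 3.2416 W/m².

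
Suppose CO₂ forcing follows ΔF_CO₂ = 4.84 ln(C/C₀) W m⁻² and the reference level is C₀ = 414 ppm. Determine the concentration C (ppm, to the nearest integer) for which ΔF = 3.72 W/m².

Set 4.84 ln(C/414) = 3.72, so ln(C/414) = 3.72/4.84 = 0.76860.
Then C/414 = e^0.76860 = 2.15674, giving C = 414 × 2.15674 = 892.89 ppm.

C ≈ 893 ppm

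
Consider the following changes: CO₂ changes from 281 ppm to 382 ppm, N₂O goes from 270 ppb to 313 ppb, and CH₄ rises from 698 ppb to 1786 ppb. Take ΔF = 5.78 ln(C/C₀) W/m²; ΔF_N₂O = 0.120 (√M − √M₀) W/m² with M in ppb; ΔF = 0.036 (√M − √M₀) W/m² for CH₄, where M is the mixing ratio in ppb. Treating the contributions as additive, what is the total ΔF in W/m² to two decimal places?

CO₂: 5.78 × ln(382/281) = 5.78 × ln(1.35943) = 5.78 × 0.30707 = 1.7749 W/m².
N₂O: 0.120 × (√313 − √270) = 0.120 × (17.6918 − 16.4317) = 0.120 × 1.2601 = 0.1512 W/m².
CH₄: 0.036 × (√1786 − √698) = 0.036 × (42.2611 − 26.4197) = 0.036 × 15.8414 = 0.5703 W/m².
Total ΔF = 1.7749 + 0.1512 + 0.5703 = 2.4964 W/m².

ΔF = 2.50 W/m²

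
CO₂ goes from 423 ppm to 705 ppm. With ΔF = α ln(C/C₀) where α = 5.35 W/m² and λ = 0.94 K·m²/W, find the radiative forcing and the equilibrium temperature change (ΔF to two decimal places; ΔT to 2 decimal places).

ΔF = 2.73 W/m²; ΔT = 2.57 K

CO₂: 5.35 × ln(705/423) = 5.35 × ln(1.66667) = 5.35 × 0.51083 = 2.7329 W/m².
ΔT = λ ΔF = 0.94 × 2.73 = 2.5662 K.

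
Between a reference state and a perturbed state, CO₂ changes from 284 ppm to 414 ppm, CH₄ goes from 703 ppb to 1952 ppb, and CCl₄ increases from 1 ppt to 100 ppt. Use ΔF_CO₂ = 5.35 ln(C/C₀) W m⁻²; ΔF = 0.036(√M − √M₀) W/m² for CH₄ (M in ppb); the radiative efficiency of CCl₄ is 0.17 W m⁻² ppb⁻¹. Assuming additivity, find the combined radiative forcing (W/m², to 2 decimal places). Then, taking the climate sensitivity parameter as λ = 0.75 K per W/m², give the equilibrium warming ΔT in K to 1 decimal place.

ΔF = 2.67 W/m²; ΔT = 2.0 K

CO₂: 5.35 × ln(414/284) = 5.35 × ln(1.45775) = 5.35 × 0.37689 = 2.0164 W/m².
CH₄: 0.036 × (√1952 − √703) = 0.036 × (44.1814 − 26.5141) = 0.036 × 17.6673 = 0.6360 W/m².
CCl₄: Δ = 100 − 1 = 99 ppt = 0.099 ppb; ΔF = 0.17 × 0.099 = 0.0168 W/m².
Total ΔF = 2.0164 + 0.6360 + 0.0168 = 2.6692 W/m².
ΔT = λ ΔF = 0.75 × 2.67 = 2.0025 K.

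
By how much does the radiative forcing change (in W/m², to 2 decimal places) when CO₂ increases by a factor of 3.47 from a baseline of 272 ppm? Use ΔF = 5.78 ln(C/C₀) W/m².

ΔF = 7.19 W/m²

ΔF = 5.78 × ln(3.47) = 5.78 × 1.24415 = 7.1912 W/m².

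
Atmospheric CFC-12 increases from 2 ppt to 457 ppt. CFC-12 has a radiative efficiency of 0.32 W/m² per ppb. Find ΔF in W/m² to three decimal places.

CFC-12: Δ = 457 − 2 = 455 ppt = 0.455 ppb; ΔF = 0.32 × 0.455 = 0.1456 W/m².

ΔF = 0.146 W/m²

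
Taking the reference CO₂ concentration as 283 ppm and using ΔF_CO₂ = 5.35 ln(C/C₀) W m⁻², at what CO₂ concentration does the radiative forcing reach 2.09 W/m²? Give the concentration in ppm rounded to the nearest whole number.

C ≈ 418 ppm

Set 5.35 ln(C/283) = 2.09, so ln(C/283) = 2.09/5.35 = 0.39065.
Then C/283 = e^0.39065 = 1.47794, giving C = 283 × 1.47794 = 418.26 ppm.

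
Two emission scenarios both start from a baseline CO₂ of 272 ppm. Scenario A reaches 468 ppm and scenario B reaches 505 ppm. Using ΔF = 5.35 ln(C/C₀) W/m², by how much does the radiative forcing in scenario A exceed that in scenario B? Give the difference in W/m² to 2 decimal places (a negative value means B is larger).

ΔF_A − ΔF_B = -0.41 W/m²

ΔF_A = 5.35 ln(468/272) = 5.35 × 0.54267 = 2.9033 W/m².
ΔF_B = 5.35 ln(505/272) = 5.35 × 0.61876 = 3.3104 W/m².
Difference: 2.9033 − 3.3104 = -0.4071 W/m².
(Equivalently, ΔF_A − ΔF_B = 5.35 ln(468/505) = 5.35 × -0.07609 = -0.4071 W/m².)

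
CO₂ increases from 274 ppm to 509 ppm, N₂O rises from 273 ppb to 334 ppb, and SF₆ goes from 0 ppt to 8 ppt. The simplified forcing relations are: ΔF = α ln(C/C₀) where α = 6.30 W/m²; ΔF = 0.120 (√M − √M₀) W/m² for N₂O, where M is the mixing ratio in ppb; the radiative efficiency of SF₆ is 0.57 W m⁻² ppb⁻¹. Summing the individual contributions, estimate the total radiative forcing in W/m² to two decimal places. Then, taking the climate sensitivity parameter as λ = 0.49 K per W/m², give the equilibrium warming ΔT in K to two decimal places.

ΔF = 4.12 W/m²; ΔT = 2.02 K

CO₂: 6.30 × ln(509/274) = 6.30 × ln(1.85766) = 6.30 × 0.61932 = 3.9017 W/m².
N₂O: 0.120 × (√334 − √273) = 0.120 × (18.2757 − 16.5227) = 0.120 × 1.7530 = 0.2104 W/m².
SF₆: Δ = 8 − 0 = 8 ppt = 0.008 ppb; ΔF = 0.57 × 0.008 = 0.0046 W/m².
Total ΔF = 3.9017 + 0.2104 + 0.0046 = 4.1167 W/m².
ΔT = λ ΔF = 0.49 × 4.12 = 2.0188 K.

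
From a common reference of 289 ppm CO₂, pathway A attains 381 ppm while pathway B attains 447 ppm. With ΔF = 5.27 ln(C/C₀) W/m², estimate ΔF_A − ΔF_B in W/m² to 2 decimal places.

ΔF_A − ΔF_B = -0.84 W/m²

ΔF_A = 5.27 ln(381/289) = 5.27 × 0.27637 = 1.4565 W/m².
ΔF_B = 5.27 ln(447/289) = 5.27 × 0.43613 = 2.2984 W/m².
Difference: 1.4565 − 2.2984 = -0.8419 W/m².
(Equivalently, ΔF_A − ΔF_B = 5.27 ln(381/447) = 5.27 × -0.15976 = -0.8419 W/m².)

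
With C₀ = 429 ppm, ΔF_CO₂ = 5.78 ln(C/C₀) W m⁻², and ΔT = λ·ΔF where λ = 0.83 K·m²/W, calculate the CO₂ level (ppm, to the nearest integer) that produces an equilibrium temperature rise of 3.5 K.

Required forcing: ΔF = ΔT/λ = 3.5/0.83 = 4.2169 W/m².
Then ln(C/429) = ΔF/5.78 = 4.2169/5.78 = 0.72957.
So C = 429 × e^0.72957 = 429 × 2.07419 = 889.83 ppm.

C ≈ 890 ppm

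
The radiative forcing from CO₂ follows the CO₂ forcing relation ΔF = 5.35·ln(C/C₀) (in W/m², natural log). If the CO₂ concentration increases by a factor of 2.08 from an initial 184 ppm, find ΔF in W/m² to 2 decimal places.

ΔF = 3.92 W/m²

ΔF = 5.35 × ln(2.08) = 5.35 × 0.73237 = 3.9182 W/m².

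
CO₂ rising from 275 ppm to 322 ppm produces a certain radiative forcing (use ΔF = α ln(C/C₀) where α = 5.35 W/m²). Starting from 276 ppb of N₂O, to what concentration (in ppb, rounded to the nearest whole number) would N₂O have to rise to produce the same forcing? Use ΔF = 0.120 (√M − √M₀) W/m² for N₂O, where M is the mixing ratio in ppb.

M ≈ 559 ppb

CO₂ forcing: 5.35 × ln(322/275) = 5.35 × 0.157780 = 0.84412 W/m².
Set 0.120(√M − √276) = 0.84412: √M = 0.84412/0.120 + √276 = 7.0343 + 16.6132 = 23.6475.
M = (23.6475)² = 559.20 ppb.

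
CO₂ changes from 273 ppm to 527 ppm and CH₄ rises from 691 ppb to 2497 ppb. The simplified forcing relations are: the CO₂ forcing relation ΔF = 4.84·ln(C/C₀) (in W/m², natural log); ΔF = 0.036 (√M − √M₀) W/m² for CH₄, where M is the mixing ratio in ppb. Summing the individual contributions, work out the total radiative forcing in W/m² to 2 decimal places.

ΔF = 4.04 W/m²

CO₂: 4.84 × ln(527/273) = 4.84 × ln(1.93040) = 4.84 × 0.65773 = 3.1834 W/m².
CH₄: 0.036 × (√2497 − √691) = 0.036 × (49.9700 − 26.2869) = 0.036 × 23.6831 = 0.8526 W/m².
Total ΔF = 3.1834 + 0.8526 = 4.0360 W/m².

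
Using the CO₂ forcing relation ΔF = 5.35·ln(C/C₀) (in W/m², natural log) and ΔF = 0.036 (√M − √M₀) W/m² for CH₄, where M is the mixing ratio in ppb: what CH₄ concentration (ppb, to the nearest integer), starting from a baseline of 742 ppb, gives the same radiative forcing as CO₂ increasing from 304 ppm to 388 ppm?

CO₂ forcing: 5.35 × ln(388/304) = 5.35 × 0.243978 = 1.30528 W/m².
Set 0.036(√M − √742) = 1.30528: √M = 1.30528/0.036 + √742 = 36.2578 + 27.2397 = 63.4975.
M = (63.4975)² = 4031.93 ppb.

M ≈ 4032 ppb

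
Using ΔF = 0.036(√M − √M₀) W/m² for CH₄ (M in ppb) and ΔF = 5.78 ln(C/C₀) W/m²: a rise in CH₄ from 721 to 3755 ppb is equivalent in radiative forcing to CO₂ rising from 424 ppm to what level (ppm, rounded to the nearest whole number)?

CH₄ forcing: 0.036 × (√3755 − √721) = 0.036 × (61.2781 − 26.8514) = 0.036 × 34.4267 = 1.23936 W/m².
Set 5.78 ln(C/424) = 1.23936: ln(C/424) = 1.23936/5.78 = 0.21442, so C = 424 × e^0.21442 = 424 × 1.23914 = 525.40 ppm.

C ≈ 525 ppm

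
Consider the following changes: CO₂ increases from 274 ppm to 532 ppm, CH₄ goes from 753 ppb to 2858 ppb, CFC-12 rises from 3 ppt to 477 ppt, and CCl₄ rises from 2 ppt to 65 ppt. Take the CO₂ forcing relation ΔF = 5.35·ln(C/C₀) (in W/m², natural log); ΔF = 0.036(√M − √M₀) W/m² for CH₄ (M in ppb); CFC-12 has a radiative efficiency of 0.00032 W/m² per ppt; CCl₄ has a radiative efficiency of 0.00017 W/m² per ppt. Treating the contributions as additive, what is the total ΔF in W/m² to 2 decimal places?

CO₂: 5.35 × ln(532/274) = 5.35 × ln(1.94161) = 5.35 × 0.66352 = 3.5498 W/m².
CH₄: 0.036 × (√2858 − √753) = 0.036 × (53.4603 − 27.4408) = 0.036 × 26.0195 = 0.9367 W/m².
CFC-12: ΔF = 0.00032 × (477 − 3) = 0.00032 × 474 = 0.1517 W/m².
CCl₄: ΔF = 0.00017 × (65 − 2) = 0.00017 × 63 = 0.0107 W/m².
Total ΔF = 3.5498 + 0.9367 + 0.1517 + 0.0107 = 4.6489 W/m².

ΔF = 4.65 W/m²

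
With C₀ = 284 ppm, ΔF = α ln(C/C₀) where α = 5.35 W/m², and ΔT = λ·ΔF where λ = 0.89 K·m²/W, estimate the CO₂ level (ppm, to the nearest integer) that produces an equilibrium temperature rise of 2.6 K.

Required forcing: ΔF = ΔT/λ = 2.6/0.89 = 2.9213 W/m².
Then ln(C/284) = ΔF/5.35 = 2.9213/5.35 = 0.54604.
So C = 284 × e^0.54604 = 284 × 1.72640 = 490.30 ppm.

C ≈ 490 ppm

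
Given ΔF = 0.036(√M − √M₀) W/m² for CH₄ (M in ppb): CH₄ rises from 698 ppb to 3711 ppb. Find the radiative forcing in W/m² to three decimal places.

ΔF = 1.242 W/m²

CH₄: 0.036 × (√3711 − √698) = 0.036 × (60.9180 − 26.4197) = 0.036 × 34.4983 = 1.2419 W/m².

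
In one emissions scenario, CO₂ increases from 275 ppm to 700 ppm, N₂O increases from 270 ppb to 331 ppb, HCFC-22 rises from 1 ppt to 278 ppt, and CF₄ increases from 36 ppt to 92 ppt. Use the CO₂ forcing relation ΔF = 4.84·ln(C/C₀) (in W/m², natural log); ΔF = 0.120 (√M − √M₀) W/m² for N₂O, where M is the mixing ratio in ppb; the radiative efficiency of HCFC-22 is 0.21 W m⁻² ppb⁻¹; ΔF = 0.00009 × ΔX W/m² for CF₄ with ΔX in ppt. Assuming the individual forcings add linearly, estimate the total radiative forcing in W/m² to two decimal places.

ΔF = 4.80 W/m²

CO₂: 4.84 × ln(700/275) = 4.84 × ln(2.54545) = 4.84 × 0.93431 = 4.5221 W/m².
N₂O: 0.120 × (√331 − √270) = 0.120 × (18.1934 − 16.4317) = 0.120 × 1.7617 = 0.2114 W/m².
HCFC-22: Δ = 278 − 1 = 277 ppt = 0.277 ppb; ΔF = 0.21 × 0.277 = 0.0582 W/m².
CF₄: ΔF = 0.00009 × (92 − 36) = 0.00009 × 56 = 0.0050 W/m².
Total ΔF = 4.5221 + 0.2114 + 0.0582 + 0.0050 = 4.7967 W/m².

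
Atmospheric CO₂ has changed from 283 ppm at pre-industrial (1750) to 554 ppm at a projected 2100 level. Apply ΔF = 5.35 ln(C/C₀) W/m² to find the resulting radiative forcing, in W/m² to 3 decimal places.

ΔF = 3.594 W/m²

CO₂ absorption bands are partially saturated, so forcing scales with the logarithm of the concentration ratio.
CO₂: 5.35 × ln(554/283) = 5.35 × ln(1.95760) = 5.35 × 0.67172 = 3.5937 W/m².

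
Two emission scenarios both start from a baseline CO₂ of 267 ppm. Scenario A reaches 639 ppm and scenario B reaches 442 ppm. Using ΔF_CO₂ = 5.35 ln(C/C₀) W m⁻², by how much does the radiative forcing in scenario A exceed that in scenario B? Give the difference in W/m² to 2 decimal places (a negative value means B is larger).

ΔF_A = 5.35 ln(639/267) = 5.35 × 0.87266 = 4.6687 W/m².
ΔF_B = 5.35 ln(442/267) = 5.35 × 0.50406 = 2.6967 W/m².
Difference: 4.6687 − 2.6967 = 1.9720 W/m².

ΔF_A − ΔF_B = 1.97 W/m²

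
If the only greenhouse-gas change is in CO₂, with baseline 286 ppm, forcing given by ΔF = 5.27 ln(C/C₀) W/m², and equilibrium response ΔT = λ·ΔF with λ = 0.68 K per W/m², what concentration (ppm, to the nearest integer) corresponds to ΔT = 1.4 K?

C ≈ 423 ppm

Required forcing: ΔF = ΔT/λ = 1.4/0.68 = 2.0588 W/m².
Then ln(C/286) = ΔF/5.27 = 2.0588/5.27 = 0.39066.
So C = 286 × e^0.39066 = 286 × 1.47796 = 422.70 ppm.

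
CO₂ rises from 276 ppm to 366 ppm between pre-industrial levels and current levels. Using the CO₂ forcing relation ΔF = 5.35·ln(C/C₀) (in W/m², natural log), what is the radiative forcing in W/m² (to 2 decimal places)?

CO₂ absorption bands are partially saturated, so forcing scales with the logarithm of the concentration ratio.
CO₂: 5.35 × ln(366/276) = 5.35 × ln(1.32609) = 5.35 × 0.28223 = 1.5099 W/m².

ΔF = 1.51 W/m²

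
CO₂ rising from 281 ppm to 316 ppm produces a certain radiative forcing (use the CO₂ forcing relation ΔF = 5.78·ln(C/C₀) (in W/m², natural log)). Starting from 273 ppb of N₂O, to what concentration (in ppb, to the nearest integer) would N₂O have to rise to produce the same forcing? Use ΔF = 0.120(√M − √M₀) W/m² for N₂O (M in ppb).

M ≈ 492 ppb

CO₂ forcing: 5.78 × ln(316/281) = 5.78 × 0.117388 = 0.67850 W/m².
Set 0.120(√M − √273) = 0.67850: √M = 0.67850/0.120 + √273 = 5.6542 + 16.5227 = 22.1769.
M = (22.1769)² = 491.81 ppb.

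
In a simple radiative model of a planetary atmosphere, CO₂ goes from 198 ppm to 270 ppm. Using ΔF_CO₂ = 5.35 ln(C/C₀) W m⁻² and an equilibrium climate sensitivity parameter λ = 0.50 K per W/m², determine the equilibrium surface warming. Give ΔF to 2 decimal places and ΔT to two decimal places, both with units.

ΔF = 1.66 W/m²; ΔT = 0.83 K

CO₂: 5.35 × ln(270/198) = 5.35 × ln(1.36364) = 5.35 × 0.31016 = 1.6594 W/m².
ΔT = λ ΔF = 0.50 × 1.66 = 0.8300 K.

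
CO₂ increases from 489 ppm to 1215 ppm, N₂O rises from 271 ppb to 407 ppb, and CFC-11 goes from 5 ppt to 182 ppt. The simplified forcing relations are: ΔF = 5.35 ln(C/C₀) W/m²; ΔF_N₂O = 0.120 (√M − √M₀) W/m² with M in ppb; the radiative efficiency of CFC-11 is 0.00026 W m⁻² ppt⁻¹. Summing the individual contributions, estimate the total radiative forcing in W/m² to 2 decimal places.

CO₂: 5.35 × ln(1215/489) = 5.35 × ln(2.48466) = 5.35 × 0.91014 = 4.8692 W/m².
N₂O: 0.120 × (√407 − √271) = 0.120 × (20.1742 − 16.4621) = 0.120 × 3.7121 = 0.4455 W/m².
CFC-11: ΔF = 0.00026 × (182 − 5) = 0.00026 × 177 = 0.0460 W/m².
Total ΔF = 4.8692 + 0.4455 + 0.0460 = 5.3607 W/m².

ΔF = 5.36 W/m²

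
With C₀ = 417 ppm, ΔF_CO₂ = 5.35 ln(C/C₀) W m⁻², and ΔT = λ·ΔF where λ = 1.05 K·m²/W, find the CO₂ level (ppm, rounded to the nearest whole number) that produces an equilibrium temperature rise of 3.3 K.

C ≈ 750 ppm

Required forcing: ΔF = ΔT/λ = 3.3/1.05 = 3.1429 W/m².
Then ln(C/417) = ΔF/5.35 = 3.1429/5.35 = 0.58746.
So C = 417 × e^0.58746 = 417 × 1.79941 = 750.35 ppm.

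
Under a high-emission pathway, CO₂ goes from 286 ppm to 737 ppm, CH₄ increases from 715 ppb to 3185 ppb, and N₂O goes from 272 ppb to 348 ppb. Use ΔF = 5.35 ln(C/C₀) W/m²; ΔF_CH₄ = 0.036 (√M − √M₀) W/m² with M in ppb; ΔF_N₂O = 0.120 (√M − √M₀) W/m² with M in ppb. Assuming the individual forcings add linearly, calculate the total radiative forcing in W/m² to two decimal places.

CO₂: 5.35 × ln(737/286) = 5.35 × ln(2.57692) = 5.35 × 0.94659 = 5.0643 W/m².
CH₄: 0.036 × (√3185 − √715) = 0.036 × (56.4358 − 26.7395) = 0.036 × 29.6963 = 1.0691 W/m².
N₂O: 0.120 × (√348 − √272) = 0.120 × (18.6548 − 16.4924) = 0.120 × 2.1624 = 0.2595 W/m².
Total ΔF = 5.0643 + 1.0691 + 0.2595 = 6.3929 W/m².

ΔF = 6.39 W/m²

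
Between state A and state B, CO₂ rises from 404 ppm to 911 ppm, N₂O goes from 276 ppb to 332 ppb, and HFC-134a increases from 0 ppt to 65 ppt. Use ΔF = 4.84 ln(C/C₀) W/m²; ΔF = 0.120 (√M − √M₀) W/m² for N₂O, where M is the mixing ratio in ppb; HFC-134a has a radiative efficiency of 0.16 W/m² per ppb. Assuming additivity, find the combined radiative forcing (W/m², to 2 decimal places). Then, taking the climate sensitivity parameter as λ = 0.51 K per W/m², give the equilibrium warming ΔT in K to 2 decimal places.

CO₂: 4.84 × ln(911/404) = 4.84 × ln(2.25495) = 4.84 × 0.81313 = 3.9355 W/m².
N₂O: 0.120 × (√332 − √276) = 0.120 × (18.2209 − 16.6132) = 0.120 × 1.6077 = 0.1929 W/m².
HFC-134a: Δ = 65 − 0 = 65 ppt = 0.065 ppb; ΔF = 0.16 × 0.065 = 0.0104 W/m².
Total ΔF = 3.9355 + 0.1929 + 0.0104 = 4.1388 W/m².
ΔT = λ ΔF = 0.51 × 4.14 = 2.1114 K.

ΔF = 4.14 W/m²; ΔT = 2.11 K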